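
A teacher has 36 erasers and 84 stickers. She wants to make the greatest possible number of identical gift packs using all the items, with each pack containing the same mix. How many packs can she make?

12 packs

By the Euclidean algorithm:
84 = 2 × 36 + 12
36 = 3 × 12 + 0
gcd(36, 84) = 12.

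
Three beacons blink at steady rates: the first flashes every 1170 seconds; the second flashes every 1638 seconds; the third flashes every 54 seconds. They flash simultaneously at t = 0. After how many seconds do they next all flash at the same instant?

We need the least common multiple of the intervals.
1170 = 2 × 3^2 × 5 × 13
1638 = 2 × 3^2 × 7 × 13
54 = 2 × 3^3
LCM(1170, 1638, 54) = 2 × 3^3 × 5 × 7 × 13 = 24570.

24570 seconds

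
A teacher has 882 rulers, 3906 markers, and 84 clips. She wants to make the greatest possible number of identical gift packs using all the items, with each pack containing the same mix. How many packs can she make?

42 packs

The pack count must divide each quantity, so the greatest is gcd(882, 3906, 84).
882 = 2 × 3^2 × 7^2
3906 = 2 × 3^2 × 7 × 31
84 = 2^2 × 3 × 7
gcd(882, 3906, 84) = 2 × 3 × 7 = 42.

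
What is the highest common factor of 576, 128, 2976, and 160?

576 = 2^6 × 3^2
128 = 2^7
2976 = 2^5 × 3 × 31
160 = 2^5 × 5
gcd(576, 128, 2976, 160) = 2^5 = 32.

32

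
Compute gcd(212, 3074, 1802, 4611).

53

212 = 2^2 × 53
3074 = 2 × 29 × 53
1802 = 2 × 17 × 53
4611 = 3 × 29 × 53
gcd(212, 3074, 1802, 4611) = 53.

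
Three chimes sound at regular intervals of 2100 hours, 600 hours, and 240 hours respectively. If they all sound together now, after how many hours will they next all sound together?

We need the least common multiple of the intervals.
2100 = 2^2 × 3 × 5^2 × 7
600 = 2^3 × 3 × 5^2
240 = 2^4 × 3 × 5
LCM(2100, 600, 240) = 2^4 × 3 × 5^2 × 7 = 8400.

8400 hours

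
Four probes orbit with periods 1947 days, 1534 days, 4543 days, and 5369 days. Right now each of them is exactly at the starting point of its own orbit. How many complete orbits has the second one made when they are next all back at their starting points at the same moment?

231 orbits

All finish a whole number of cycles simultaneously at t = LCM of the periods.
1947 = 3 × 11 × 59
1534 = 2 × 13 × 59
4543 = 7 × 11 × 59
5369 = 7 × 13 × 59
LCM(1947, 1534, 4543, 5369) = 2 × 3 × 7 × 11 × 13 × 59 = 354354.
Orbits for period 1534: 354354 / 1534 = 231.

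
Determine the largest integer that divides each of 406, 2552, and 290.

58

406 = 2 × 7 × 29
2552 = 2^3 × 11 × 29
290 = 2 × 5 × 29
gcd(406, 2552, 290) = 2 × 29 = 58.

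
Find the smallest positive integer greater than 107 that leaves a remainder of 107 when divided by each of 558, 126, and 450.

N − 107 must be a common multiple of 558, 126, and 450.
558 = 2 × 3^2 × 31
126 = 2 × 3^2 × 7
450 = 2 × 3^2 × 5^2
LCM(558, 126, 450) = 2 × 3^2 × 5^2 × 7 × 31 = 97650.
Smallest N > 107 is LCM + 107 = 97650 + 107 = 97757.

97757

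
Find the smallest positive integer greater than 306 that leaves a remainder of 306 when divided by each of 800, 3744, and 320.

187506

N − 306 must be a common multiple of 800, 3744, and 320.
800 = 2^5 × 5^2
3744 = 2^5 × 3^2 × 13
320 = 2^6 × 5
LCM(800, 3744, 320) = 2^6 × 3^2 × 5^2 × 13 = 187200.
Smallest N > 306 is LCM + 306 = 187200 + 306 = 187506.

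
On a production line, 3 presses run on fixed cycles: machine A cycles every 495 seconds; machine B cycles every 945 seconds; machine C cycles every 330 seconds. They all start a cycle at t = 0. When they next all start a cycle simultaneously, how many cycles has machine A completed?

42 cycles

All finish a whole number of cycles simultaneously at t = LCM of the periods.
495 = 3^2 × 5 × 11
945 = 3^3 × 5 × 7
330 = 2 × 3 × 5 × 11
LCM(495, 945, 330) = 2 × 3^3 × 5 × 7 × 11 = 20790.
Cycles for period 495: 20790 / 495 = 42.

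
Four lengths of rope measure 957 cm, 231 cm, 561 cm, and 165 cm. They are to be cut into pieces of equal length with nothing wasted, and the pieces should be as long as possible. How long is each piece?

Each piece length must divide every original length, so the longest possible is gcd(957, 231, 561, 165).
957 = 3 × 11 × 29
231 = 3 × 7 × 11
561 = 3 × 11 × 17
165 = 3 × 5 × 11
gcd(957, 231, 561, 165) = 3 × 11 = 33.

33 cm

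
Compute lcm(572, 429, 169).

22308

572 = 2^2 × 11 × 13
429 = 3 × 11 × 13
169 = 13^2
LCM(572, 429, 169) = 2^2 × 3 × 11 × 13^2 = 22308.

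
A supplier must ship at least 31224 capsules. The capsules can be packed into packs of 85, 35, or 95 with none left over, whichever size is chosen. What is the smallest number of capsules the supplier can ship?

The number of capsules must be a common multiple of 85, 35, and 95, so a multiple of their LCM.
85 = 5 × 17
35 = 5 × 7
95 = 5 × 19
LCM(85, 35, 95) = 5 × 7 × 17 × 19 = 11305.
Smallest multiple of 11305 that is ≥ 31224: ⌈31224/11305⌉ × 11305 = 3 × 11305 = 33915.

33915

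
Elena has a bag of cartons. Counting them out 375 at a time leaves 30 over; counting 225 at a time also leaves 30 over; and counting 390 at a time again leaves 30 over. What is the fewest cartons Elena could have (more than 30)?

29280

N − 30 must be a common multiple of 375, 225, and 390.
375 = 3 × 5^3
225 = 3^2 × 5^2
390 = 2 × 3 × 5 × 13
LCM(375, 225, 390) = 2 × 3^2 × 5^3 × 13 = 29250.
Smallest N > 30 is LCM + 30 = 29250 + 30 = 29280.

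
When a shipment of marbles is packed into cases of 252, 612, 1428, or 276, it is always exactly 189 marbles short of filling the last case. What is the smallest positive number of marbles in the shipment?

Being 189 short of a full case of size k means N ≡ −189 (mod k), i.e. N + 189 is a multiple of each size.
252 = 2^2 × 3^2 × 7
612 = 2^2 × 3^2 × 17
1428 = 2^2 × 3 × 7 × 17
276 = 2^2 × 3 × 23
LCM(252, 612, 1428, 276) = 2^2 × 3^2 × 7 × 17 × 23 = 98532.
Smallest positive N is 98532 − 189 = 98343.

98343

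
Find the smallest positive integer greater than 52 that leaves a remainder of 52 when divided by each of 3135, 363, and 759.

793207

N − 52 must be a common multiple of 3135, 363, and 759.
3135 = 3 × 5 × 11 × 19
363 = 3 × 11^2
759 = 3 × 11 × 23
LCM(3135, 363, 759) = 3 × 5 × 11^2 × 19 × 23 = 793155.
Smallest N > 52 is LCM + 52 = 793155 + 52 = 793207.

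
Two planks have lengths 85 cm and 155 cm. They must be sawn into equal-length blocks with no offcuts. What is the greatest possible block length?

This is the greatest common divisor of 85 and 155.
85 = 5 × 17
155 = 5 × 31
gcd(85, 155) = 5.

5 cm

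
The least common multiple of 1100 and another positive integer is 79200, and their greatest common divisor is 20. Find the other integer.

gcd × lcm = product of the two integers, so the other integer is (20 × 79200) / 1100 = 1440.

1440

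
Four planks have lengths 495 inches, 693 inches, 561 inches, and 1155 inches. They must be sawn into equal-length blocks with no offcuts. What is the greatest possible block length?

This is the greatest common divisor of 495, 693, 561, and 1155.
495 = 3^2 × 5 × 11
693 = 3^2 × 7 × 11
561 = 3 × 11 × 17
1155 = 3 × 5 × 7 × 11
gcd(495, 693, 561, 1155) = 3 × 11 = 33.

33 inches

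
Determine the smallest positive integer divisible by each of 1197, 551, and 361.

659547

1197 = 3^2 × 7 × 19
551 = 19 × 29
361 = 19^2
LCM(1197, 551, 361) = 3^2 × 7 × 19^2 × 29 = 659547.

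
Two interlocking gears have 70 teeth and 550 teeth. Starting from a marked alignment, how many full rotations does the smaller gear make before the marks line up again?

All finish a whole number of cycles simultaneously at t = LCM of the periods.
70 = 2 × 5 × 7
550 = 2 × 5^2 × 11
LCM(70, 550) = 2 × 5^2 × 7 × 11 = 3850.
Rotations for period 70: 3850 / 70 = 55.

55 rotations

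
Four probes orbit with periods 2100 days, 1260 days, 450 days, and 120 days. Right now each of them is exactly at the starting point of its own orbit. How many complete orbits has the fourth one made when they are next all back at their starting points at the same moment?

105 orbits

All finish a whole number of cycles simultaneously at t = LCM of the periods.
2100 = 2^2 × 3 × 5^2 × 7
1260 = 2^2 × 3^2 × 5 × 7
450 = 2 × 3^2 × 5^2
120 = 2^3 × 3 × 5
LCM(2100, 1260, 450, 120) = 2^3 × 3^2 × 5^2 × 7 = 12600.
Orbits for period 120: 12600 / 120 = 105.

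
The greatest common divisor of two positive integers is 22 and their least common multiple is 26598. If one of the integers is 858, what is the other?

682

For two integers, gcd × lcm = product, so the other is (22 × 26598) / 858 = 585156 / 858 = 682.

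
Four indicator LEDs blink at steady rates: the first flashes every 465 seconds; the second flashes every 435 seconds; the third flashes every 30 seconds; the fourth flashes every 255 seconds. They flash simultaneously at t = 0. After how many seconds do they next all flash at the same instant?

They coincide at every common multiple of the periods; the first is the LCM.
465 = 3 × 5 × 31
435 = 3 × 5 × 29
30 = 2 × 3 × 5
255 = 3 × 5 × 17
LCM(465, 435, 30, 255) = 2 × 3 × 5 × 17 × 29 × 31 = 458490.

458490 seconds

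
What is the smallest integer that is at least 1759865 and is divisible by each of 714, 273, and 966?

1921374

The integer must be a common multiple of 714, 273, and 966, so a multiple of their LCM.
714 = 2 × 3 × 7 × 17
273 = 3 × 7 × 13
966 = 2 × 3 × 7 × 23
LCM(714, 273, 966) = 2 × 3 × 7 × 13 × 17 × 23 = 213486.
Smallest multiple of 213486 that is ≥ 1759865: ⌈1759865/213486⌉ × 213486 = 9 × 213486 = 1921374.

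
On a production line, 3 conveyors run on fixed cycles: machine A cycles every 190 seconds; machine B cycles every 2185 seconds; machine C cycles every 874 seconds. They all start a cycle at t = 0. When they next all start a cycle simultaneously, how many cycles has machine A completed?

23 cycles

The first common completion time is the LCM of the periods.
190 = 2 × 5 × 19
2185 = 5 × 19 × 23
874 = 2 × 19 × 23
LCM(190, 2185, 874) = 2 × 5 × 19 × 23 = 4370.
Cycles for period 190: 4370 / 190 = 23.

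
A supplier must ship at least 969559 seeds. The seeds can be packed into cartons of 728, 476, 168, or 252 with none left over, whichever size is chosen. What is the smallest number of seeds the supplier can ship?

The number of seeds must be a common multiple of 728, 476, 168, and 252, so a multiple of their LCM.
728 = 2^3 × 7 × 13
476 = 2^2 × 7 × 17
168 = 2^3 × 3 × 7
252 = 2^2 × 3^2 × 7
LCM(728, 476, 168, 252) = 2^3 × 3^2 × 7 × 13 × 17 = 111384.
Smallest multiple of 111384 that is ≥ 969559: ⌈969559/111384⌉ × 111384 = 9 × 111384 = 1002456.

1002456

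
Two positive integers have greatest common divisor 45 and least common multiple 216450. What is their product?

9740250

For any two positive integers, gcd × lcm = product = 45 × 216450 = 9740250.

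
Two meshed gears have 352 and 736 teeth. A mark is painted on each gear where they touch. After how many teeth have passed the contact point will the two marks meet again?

8096 teeth

We need the least common multiple of the intervals.
352 = 2^5 × 11
736 = 2^5 × 23
LCM(352, 736) = 2^5 × 11 × 23 = 8096.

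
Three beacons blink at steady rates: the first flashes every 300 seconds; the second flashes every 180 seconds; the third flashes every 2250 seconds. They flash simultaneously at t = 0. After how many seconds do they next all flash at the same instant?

4500 seconds

The first simultaneous occurrence is after LCM of the individual periods.
300 = 2^2 × 3 × 5^2
180 = 2^2 × 3^2 × 5
2250 = 2 × 3^2 × 5^3
LCM(300, 180, 2250) = 2^2 × 3^2 × 5^3 = 4500.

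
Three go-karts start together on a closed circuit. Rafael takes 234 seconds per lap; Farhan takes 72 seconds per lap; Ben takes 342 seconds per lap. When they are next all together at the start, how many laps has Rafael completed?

76 laps

They are all back at their starting positions together after one LCM of the periods.
234 = 2 × 3^2 × 13
72 = 2^3 × 3^2
342 = 2 × 3^2 × 19
LCM(234, 72, 342) = 2^3 × 3^2 × 13 × 19 = 17784.
Laps for period 234: 17784 / 234 = 76.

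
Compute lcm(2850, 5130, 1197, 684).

359100

2850 = 2 × 3 × 5^2 × 19
5130 = 2 × 3^3 × 5 × 19
1197 = 3^2 × 7 × 19
684 = 2^2 × 3^2 × 19
LCM(2850, 5130, 1197, 684) = 2^2 × 3^3 × 5^2 × 7 × 19 = 359100.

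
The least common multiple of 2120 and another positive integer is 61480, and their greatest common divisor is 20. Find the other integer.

gcd × lcm = product of the two integers, so the other integer is (20 × 61480) / 2120 = 580.

580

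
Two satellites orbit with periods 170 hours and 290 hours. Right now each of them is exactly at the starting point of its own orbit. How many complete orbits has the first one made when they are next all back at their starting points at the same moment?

29 orbits

All finish a whole number of cycles simultaneously at t = LCM of the periods.
170 = 2 × 5 × 17
290 = 2 × 5 × 29
LCM(170, 290) = 2 × 5 × 17 × 29 = 4930.
Orbits for period 170: 4930 / 170 = 29.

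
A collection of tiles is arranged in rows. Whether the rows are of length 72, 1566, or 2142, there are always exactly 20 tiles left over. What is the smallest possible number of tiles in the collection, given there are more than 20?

N − 20 must be a common multiple of 72, 1566, and 2142.
72 = 2^3 × 3^2
1566 = 2 × 3^3 × 29
2142 = 2 × 3^2 × 7 × 17
LCM(72, 1566, 2142) = 2^3 × 3^3 × 7 × 17 × 29 = 745416.
Smallest N > 20 is LCM + 20 = 745416 + 20 = 745436.

745436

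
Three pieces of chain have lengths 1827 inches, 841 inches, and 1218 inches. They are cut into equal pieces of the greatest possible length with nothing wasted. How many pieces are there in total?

134

Piece length = gcd(1827, 841, 1218).
1827 = 3^2 × 7 × 29
841 = 29^2
1218 = 2 × 3 × 7 × 29
gcd(1827, 841, 1218) = 29.
Total pieces = 1827/29 + 841/29 + 1218/29 = 63 + 29 + 42 = 134.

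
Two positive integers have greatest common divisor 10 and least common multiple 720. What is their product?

7200

For any two positive integers, gcd × lcm = product = 10 × 720 = 7200.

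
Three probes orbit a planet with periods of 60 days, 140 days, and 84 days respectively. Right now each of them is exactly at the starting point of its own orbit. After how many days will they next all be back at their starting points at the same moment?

420 days

The first simultaneous occurrence is after LCM of the individual periods.
60 = 2^2 × 3 × 5
140 = 2^2 × 5 × 7
84 = 2^2 × 3 × 7
LCM(60, 140, 84) = 2^2 × 3 × 5 × 7 = 420.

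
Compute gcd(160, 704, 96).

32

160 = 2^5 × 5
704 = 2^6 × 11
96 = 2^5 × 3
gcd(160, 704, 96) = 2^5 = 32.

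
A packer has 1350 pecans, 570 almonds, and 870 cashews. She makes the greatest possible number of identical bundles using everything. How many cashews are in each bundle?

Number of bundles = gcd(1350, 570, 870).
1350 = 2 × 3^3 × 5^2
570 = 2 × 3 × 5 × 19
870 = 2 × 3 × 5 × 29
gcd(1350, 570, 870) = 2 × 3 × 5 = 30.
cashews per bundle = 870 / 30 = 29.

29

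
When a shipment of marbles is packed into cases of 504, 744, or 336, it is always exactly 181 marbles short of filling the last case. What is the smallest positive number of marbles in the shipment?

31067

Being 181 short of a full case of size k means N ≡ −181 (mod k), i.e. N + 181 is a multiple of each size.
504 = 2^3 × 3^2 × 7
744 = 2^3 × 3 × 31
336 = 2^4 × 3 × 7
LCM(504, 744, 336) = 2^4 × 3^2 × 7 × 31 = 31248.
Smallest positive N is 31248 − 181 = 31067.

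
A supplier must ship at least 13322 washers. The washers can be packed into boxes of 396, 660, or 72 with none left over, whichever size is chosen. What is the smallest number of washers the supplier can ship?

The number of washers must be a common multiple of 396, 660, and 72, so a multiple of their LCM.
396 = 2^2 × 3^2 × 11
660 = 2^2 × 3 × 5 × 11
72 = 2^3 × 3^2
LCM(396, 660, 72) = 2^3 × 3^2 × 5 × 11 = 3960.
Smallest multiple of 3960 that is ≥ 13322: ⌈13322/3960⌉ × 3960 = 4 × 3960 = 15840.

15840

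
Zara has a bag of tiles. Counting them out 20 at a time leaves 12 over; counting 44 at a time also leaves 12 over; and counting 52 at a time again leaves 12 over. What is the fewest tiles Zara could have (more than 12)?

2872

N − 12 must be a common multiple of 20, 44, and 52.
20 = 2^2 × 5
44 = 2^2 × 11
52 = 2^2 × 13
LCM(20, 44, 52) = 2^2 × 5 × 11 × 13 = 2860.
Smallest N > 12 is LCM + 12 = 2860 + 12 = 2872.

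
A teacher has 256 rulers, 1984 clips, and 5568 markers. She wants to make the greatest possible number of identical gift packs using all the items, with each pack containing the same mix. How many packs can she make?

The pack count must divide each quantity, so the greatest is gcd(256, 1984, 5568).
256 = 2^8
1984 = 2^6 × 31
5568 = 2^6 × 3 × 29
gcd(256, 1984, 5568) = 2^6 = 64.

64 packs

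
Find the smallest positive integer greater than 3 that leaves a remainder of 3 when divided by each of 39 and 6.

81

N − 3 must be a common multiple of 39 and 6.
39 = 3 × 13
6 = 2 × 3
LCM(39, 6) = 2 × 3 × 13 = 78.
Smallest N > 3 is LCM + 3 = 78 + 3 = 81.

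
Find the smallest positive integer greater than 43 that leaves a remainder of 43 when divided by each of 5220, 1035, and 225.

600343

N − 43 must be a common multiple of 5220, 1035, and 225.
5220 = 2^2 × 3^2 × 5 × 29
1035 = 3^2 × 5 × 23
225 = 3^2 × 5^2
LCM(5220, 1035, 225) = 2^2 × 3^2 × 5^2 × 23 × 29 = 600300.
Smallest N > 43 is LCM + 43 = 600300 + 43 = 600343.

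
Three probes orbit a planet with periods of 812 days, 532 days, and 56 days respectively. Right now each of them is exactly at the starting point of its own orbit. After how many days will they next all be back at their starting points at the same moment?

30856 days

We need the least common multiple of the intervals.
812 = 2^2 × 7 × 29
532 = 2^2 × 7 × 19
56 = 2^3 × 7
LCM(812, 532, 56) = 2^3 × 7 × 19 × 29 = 30856.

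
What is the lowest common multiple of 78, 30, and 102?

6630

78 = 2 × 3 × 13
30 = 2 × 3 × 5
102 = 2 × 3 × 17
LCM(78, 30, 102) = 2 × 3 × 5 × 13 × 17 = 6630.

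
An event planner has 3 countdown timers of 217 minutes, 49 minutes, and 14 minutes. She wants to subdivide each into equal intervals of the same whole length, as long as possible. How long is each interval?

The interval must divide each timer length; the longest such is the gcd.
217 = 7 × 31
49 = 7^2
14 = 2 × 7
gcd(217, 49, 14) = 7.

7 minutes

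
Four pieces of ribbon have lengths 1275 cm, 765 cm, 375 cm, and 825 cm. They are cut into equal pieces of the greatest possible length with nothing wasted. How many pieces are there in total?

Piece length = gcd(1275, 765, 375, 825).
1275 = 3 × 5^2 × 17
765 = 3^2 × 5 × 17
375 = 3 × 5^3
825 = 3 × 5^2 × 11
gcd(1275, 765, 375, 825) = 3 × 5 = 15.
Total pieces = 1275/15 + 765/15 + 375/15 + 825/15 = 85 + 51 + 25 + 55 = 216.

216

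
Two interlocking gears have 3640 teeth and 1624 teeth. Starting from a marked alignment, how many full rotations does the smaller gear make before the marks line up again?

All finish a whole number of cycles simultaneously at t = LCM of the periods.
3640 = 2^3 × 5 × 7 × 13
1624 = 2^3 × 7 × 29
LCM(3640, 1624) = 2^3 × 5 × 7 × 13 × 29 = 105560.
Rotations for period 1624: 105560 / 1624 = 65.

65 rotations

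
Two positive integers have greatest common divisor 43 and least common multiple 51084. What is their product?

For any two positive integers, gcd × lcm = product = 43 × 51084 = 2196612.

2196612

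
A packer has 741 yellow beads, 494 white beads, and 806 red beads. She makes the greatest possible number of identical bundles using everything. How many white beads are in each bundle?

38

Number of bundles = gcd(741, 494, 806).
741 = 3 × 13 × 19
494 = 2 × 13 × 19
806 = 2 × 13 × 31
gcd(741, 494, 806) = 13.
white beads per bundle = 494 / 13 = 38.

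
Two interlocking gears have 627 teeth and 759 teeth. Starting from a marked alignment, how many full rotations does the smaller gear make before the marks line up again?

23 rotations

They are all back at their starting positions together after one LCM of the periods.
627 = 3 × 11 × 19
759 = 3 × 11 × 23
LCM(627, 759) = 3 × 11 × 19 × 23 = 14421.
Rotations for period 627: 14421 / 627 = 23.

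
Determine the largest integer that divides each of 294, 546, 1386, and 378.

42

294 = 2 × 3 × 7^2
546 = 2 × 3 × 7 × 13
1386 = 2 × 3^2 × 7 × 11
378 = 2 × 3^3 × 7
gcd(294, 546, 1386, 378) = 2 × 3 × 7 = 42.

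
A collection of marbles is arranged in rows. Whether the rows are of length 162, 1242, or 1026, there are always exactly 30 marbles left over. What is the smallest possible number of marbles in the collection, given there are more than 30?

70824

N − 30 must be a common multiple of 162, 1242, and 1026.
162 = 2 × 3^4
1242 = 2 × 3^3 × 23
1026 = 2 × 3^3 × 19
LCM(162, 1242, 1026) = 2 × 3^4 × 19 × 23 = 70794.
Smallest N > 30 is LCM + 30 = 70794 + 30 = 70824.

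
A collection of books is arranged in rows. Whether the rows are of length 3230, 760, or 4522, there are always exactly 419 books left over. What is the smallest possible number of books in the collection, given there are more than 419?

90859

N − 419 must be a common multiple of 3230, 760, and 4522.
3230 = 2 × 5 × 17 × 19
760 = 2^3 × 5 × 19
4522 = 2 × 7 × 17 × 19
LCM(3230, 760, 4522) = 2^3 × 5 × 7 × 17 × 19 = 90440.
Smallest N > 419 is LCM + 419 = 90440 + 419 = 90859.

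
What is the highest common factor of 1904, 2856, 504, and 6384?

1904 = 2^4 × 7 × 17
2856 = 2^3 × 3 × 7 × 17
504 = 2^3 × 3^2 × 7
6384 = 2^4 × 3 × 7 × 19
gcd(1904, 2856, 504, 6384) = 2^3 × 7 = 56.

56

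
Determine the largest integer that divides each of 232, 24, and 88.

8

232 = 2^3 × 29
24 = 2^3 × 3
88 = 2^3 × 11
gcd(232, 24, 88) = 2^3 = 8.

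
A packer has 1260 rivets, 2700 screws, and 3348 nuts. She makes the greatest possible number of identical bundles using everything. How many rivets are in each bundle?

Number of bundles = gcd(1260, 2700, 3348).
1260 = 2^2 × 3^2 × 5 × 7
2700 = 2^2 × 3^3 × 5^2
3348 = 2^2 × 3^3 × 31
gcd(1260, 2700, 3348) = 2^2 × 3^2 = 36.
rivets per bundle = 1260 / 36 = 35.

35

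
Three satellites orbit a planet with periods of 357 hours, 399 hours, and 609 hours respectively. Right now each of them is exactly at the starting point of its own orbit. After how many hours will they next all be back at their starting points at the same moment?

196707 hours

We need the least common multiple of the intervals.
357 = 3 × 7 × 17
399 = 3 × 7 × 19
609 = 3 × 7 × 29
LCM(357, 399, 609) = 3 × 7 × 17 × 19 × 29 = 196707.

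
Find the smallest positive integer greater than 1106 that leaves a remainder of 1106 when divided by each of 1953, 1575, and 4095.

635831

N − 1106 must be a common multiple of 1953, 1575, and 4095.
1953 = 3^2 × 7 × 31
1575 = 3^2 × 5^2 × 7
4095 = 3^2 × 5 × 7 × 13
LCM(1953, 1575, 4095) = 3^2 × 5^2 × 7 × 13 × 31 = 634725.
Smallest N > 1106 is LCM + 1106 = 634725 + 1106 = 635831.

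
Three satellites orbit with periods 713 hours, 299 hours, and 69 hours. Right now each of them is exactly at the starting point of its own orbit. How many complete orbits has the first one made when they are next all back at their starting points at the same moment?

39 orbits

All finish a whole number of cycles simultaneously at t = LCM of the periods.
713 = 23 × 31
299 = 13 × 23
69 = 3 × 23
LCM(713, 299, 69) = 3 × 13 × 23 × 31 = 27807.
Orbits for period 713: 27807 / 713 = 39.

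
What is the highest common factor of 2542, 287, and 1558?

2542 = 2 × 31 × 41
287 = 7 × 41
1558 = 2 × 19 × 41
gcd(2542, 287, 1558) = 41.

41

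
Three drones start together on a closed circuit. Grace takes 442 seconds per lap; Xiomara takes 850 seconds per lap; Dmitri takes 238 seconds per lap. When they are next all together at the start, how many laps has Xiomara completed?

They are all back at their starting positions together after one LCM of the periods.
442 = 2 × 13 × 17
850 = 2 × 5^2 × 17
238 = 2 × 7 × 17
LCM(442, 850, 238) = 2 × 5^2 × 7 × 13 × 17 = 77350.
Laps for period 850: 77350 / 850 = 91.

91 laps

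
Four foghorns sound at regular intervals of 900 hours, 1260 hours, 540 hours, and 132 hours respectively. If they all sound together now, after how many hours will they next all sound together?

207900 hours

They coincide at every common multiple of the periods; the first is the LCM.
900 = 2^2 × 3^2 × 5^2
1260 = 2^2 × 3^2 × 5 × 7
540 = 2^2 × 3^3 × 5
132 = 2^2 × 3 × 11
LCM(900, 1260, 540, 132) = 2^2 × 3^3 × 5^2 × 7 × 11 = 207900.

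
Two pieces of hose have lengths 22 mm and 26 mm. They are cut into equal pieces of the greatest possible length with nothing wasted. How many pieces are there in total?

24

Piece length = gcd(22, 26).
22 = 2 × 11
26 = 2 × 13
gcd(22, 26) = 2.
Total pieces = 22/2 + 26/2 = 11 + 13 = 24.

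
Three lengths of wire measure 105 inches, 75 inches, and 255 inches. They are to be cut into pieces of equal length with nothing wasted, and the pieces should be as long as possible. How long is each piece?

The greatest length dividing all of 105, 75, and 255 is their gcd.
105 = 3 × 5 × 7
75 = 3 × 5^2
255 = 3 × 5 × 17
gcd(105, 75, 255) = 3 × 5 = 15.

15 inches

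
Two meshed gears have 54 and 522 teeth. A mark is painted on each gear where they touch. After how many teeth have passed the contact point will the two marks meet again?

1566 teeth

The first simultaneous occurrence is after LCM of the individual periods.
54 = 2 × 3^3
522 = 2 × 3^2 × 29
LCM(54, 522) = 2 × 3^3 × 29 = 1566.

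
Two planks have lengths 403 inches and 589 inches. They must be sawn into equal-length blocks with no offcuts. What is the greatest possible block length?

This is the greatest common divisor of 403 and 589.
403 = 13 × 31
589 = 19 × 31
gcd(403, 589) = 31.

31 inches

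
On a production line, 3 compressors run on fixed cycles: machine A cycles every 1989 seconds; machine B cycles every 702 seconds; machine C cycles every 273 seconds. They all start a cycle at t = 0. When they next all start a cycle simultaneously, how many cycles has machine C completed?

The first common completion time is the LCM of the periods.
1989 = 3^2 × 13 × 17
702 = 2 × 3^3 × 13
273 = 3 × 7 × 13
LCM(1989, 702, 273) = 2 × 3^3 × 7 × 13 × 17 = 83538.
Cycles for period 273: 83538 / 273 = 306.

306 cycles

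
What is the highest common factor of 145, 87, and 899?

29

145 = 5 × 29
87 = 3 × 29
899 = 29 × 31
gcd(145, 87, 899) = 29.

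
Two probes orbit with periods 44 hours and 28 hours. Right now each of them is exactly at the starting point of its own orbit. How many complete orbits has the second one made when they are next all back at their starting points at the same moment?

11 orbits

All finish a whole number of cycles simultaneously at t = LCM of the periods.
44 = 2^2 × 11
28 = 2^2 × 7
LCM(44, 28) = 2^2 × 7 × 11 = 308.
Orbits for period 28: 308 / 28 = 11.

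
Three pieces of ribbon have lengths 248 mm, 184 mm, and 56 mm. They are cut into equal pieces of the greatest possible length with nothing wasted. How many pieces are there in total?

61

Piece length = gcd(248, 184, 56).
248 = 2^3 × 31
184 = 2^3 × 23
56 = 2^3 × 7
gcd(248, 184, 56) = 2^3 = 8.
Total pieces = 248/8 + 184/8 + 56/8 = 31 + 23 + 7 = 61.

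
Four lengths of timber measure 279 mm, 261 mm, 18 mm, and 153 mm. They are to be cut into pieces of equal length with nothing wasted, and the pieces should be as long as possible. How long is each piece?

9 mm

Each piece length must divide every original length, so the longest possible is gcd(279, 261, 18, 153).
279 = 3^2 × 31
261 = 3^2 × 29
18 = 2 × 3^2
153 = 3^2 × 17
gcd(279, 261, 18, 153) = 3^2 = 9.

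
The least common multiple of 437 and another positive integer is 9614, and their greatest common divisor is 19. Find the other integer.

418

gcd × lcm = product of the two integers, so the other integer is (19 × 9614) / 437 = 418.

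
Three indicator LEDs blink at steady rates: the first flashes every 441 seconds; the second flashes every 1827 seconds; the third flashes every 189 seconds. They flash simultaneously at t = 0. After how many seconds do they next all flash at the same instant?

The first simultaneous occurrence is after LCM of the individual periods.
441 = 3^2 × 7^2
1827 = 3^2 × 7 × 29
189 = 3^3 × 7
LCM(441, 1827, 189) = 3^3 × 7^2 × 29 = 38367.

38367 seconds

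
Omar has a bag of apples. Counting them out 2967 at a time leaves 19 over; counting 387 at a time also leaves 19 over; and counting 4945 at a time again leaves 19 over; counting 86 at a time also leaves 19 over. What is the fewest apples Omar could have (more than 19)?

89029

N − 19 must be a common multiple of 2967, 387, 4945, and 86.
2967 = 3 × 23 × 43
387 = 3^2 × 43
4945 = 5 × 23 × 43
86 = 2 × 43
LCM(2967, 387, 4945, 86) = 2 × 3^2 × 5 × 23 × 43 = 89010.
Smallest N > 19 is LCM + 19 = 89010 + 19 = 89029.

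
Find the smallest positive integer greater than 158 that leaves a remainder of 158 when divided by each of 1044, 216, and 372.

194342

N − 158 must be a common multiple of 1044, 216, and 372.
1044 = 2^2 × 3^2 × 29
216 = 2^3 × 3^3
372 = 2^2 × 3 × 31
LCM(1044, 216, 372) = 2^3 × 3^3 × 29 × 31 = 194184.
Smallest N > 158 is LCM + 158 = 194184 + 158 = 194342.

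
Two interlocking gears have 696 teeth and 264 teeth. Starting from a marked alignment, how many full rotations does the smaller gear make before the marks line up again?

29 rotations

The first common completion time is the LCM of the periods.
696 = 2^3 × 3 × 29
264 = 2^3 × 3 × 11
LCM(696, 264) = 2^3 × 3 × 11 × 29 = 7656.
Rotations for period 264: 7656 / 264 = 29.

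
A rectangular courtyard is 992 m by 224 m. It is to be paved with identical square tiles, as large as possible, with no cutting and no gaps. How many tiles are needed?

217

Tile side = gcd(992, 224).
992 = 2^5 × 31
224 = 2^5 × 7
gcd(992, 224) = 2^5 = 32.
Tiles: (992/32) × (224/32) = 31 × 7 = 217.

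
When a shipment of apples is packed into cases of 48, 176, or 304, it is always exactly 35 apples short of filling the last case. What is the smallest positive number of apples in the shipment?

Being 35 short of a full case of size k means N ≡ −35 (mod k), i.e. N + 35 is a multiple of each size.
48 = 2^4 × 3
176 = 2^4 × 11
304 = 2^4 × 19
LCM(48, 176, 304) = 2^4 × 3 × 11 × 19 = 10032.
Smallest positive N is 10032 − 35 = 9997.

9997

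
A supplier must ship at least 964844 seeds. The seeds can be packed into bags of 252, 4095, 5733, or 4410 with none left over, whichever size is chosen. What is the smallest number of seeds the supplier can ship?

1031940

The number of seeds must be a common multiple of 252, 4095, 5733, and 4410, so a multiple of their LCM.
252 = 2^2 × 3^2 × 7
4095 = 3^2 × 5 × 7 × 13
5733 = 3^2 × 7^2 × 13
4410 = 2 × 3^2 × 5 × 7^2
LCM(252, 4095, 5733, 4410) = 2^2 × 3^2 × 5 × 7^2 × 13 = 114660.
Smallest multiple of 114660 that is ≥ 964844: ⌈964844/114660⌉ × 114660 = 9 × 114660 = 1031940.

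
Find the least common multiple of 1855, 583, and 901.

1855 = 5 × 7 × 53
583 = 11 × 53
901 = 17 × 53
LCM(1855, 583, 901) = 5 × 7 × 11 × 17 × 53 = 346885.

346885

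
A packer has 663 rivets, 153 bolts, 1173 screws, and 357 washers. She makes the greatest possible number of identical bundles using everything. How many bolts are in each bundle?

3

Number of bundles = gcd(663, 153, 1173, 357).
663 = 3 × 13 × 17
153 = 3^2 × 17
1173 = 3 × 17 × 23
357 = 3 × 7 × 17
gcd(663, 153, 1173, 357) = 3 × 17 = 51.
bolts per bundle = 153 / 51 = 3.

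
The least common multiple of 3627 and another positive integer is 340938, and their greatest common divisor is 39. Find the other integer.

3666

gcd × lcm = product of the two integers, so the other integer is (39 × 340938) / 3627 = 3666.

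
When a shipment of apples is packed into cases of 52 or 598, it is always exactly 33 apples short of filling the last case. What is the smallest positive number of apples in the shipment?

Being 33 short of a full case of size k means N ≡ −33 (mod k), i.e. N + 33 is a multiple of each size.
52 = 2^2 × 13
598 = 2 × 13 × 23
LCM(52, 598) = 2^2 × 13 × 23 = 1196.
Smallest positive N is 1196 − 33 = 1163.

1163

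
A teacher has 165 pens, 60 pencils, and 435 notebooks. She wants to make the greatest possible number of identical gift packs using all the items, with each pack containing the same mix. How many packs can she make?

The pack count must divide each quantity, so the greatest is gcd(165, 60, 435).
165 = 3 × 5 × 11
60 = 2^2 × 3 × 5
435 = 3 × 5 × 29
gcd(165, 60, 435) = 3 × 5 = 15.

15 packs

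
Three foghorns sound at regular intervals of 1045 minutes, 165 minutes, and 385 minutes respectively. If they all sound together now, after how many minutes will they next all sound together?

We need the least common multiple of the intervals.
1045 = 5 × 11 × 19
165 = 3 × 5 × 11
385 = 5 × 7 × 11
LCM(1045, 165, 385) = 3 × 5 × 7 × 11 × 19 = 21945.

21945 minutes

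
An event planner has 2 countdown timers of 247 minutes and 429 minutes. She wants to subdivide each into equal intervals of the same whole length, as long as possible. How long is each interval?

13 minutes

By the Euclidean algorithm:
429 = 1 × 247 + 182
247 = 1 × 182 + 65
182 = 2 × 65 + 52
65 = 1 × 52 + 13
52 = 4 × 13 + 0
gcd(247, 429) = 13.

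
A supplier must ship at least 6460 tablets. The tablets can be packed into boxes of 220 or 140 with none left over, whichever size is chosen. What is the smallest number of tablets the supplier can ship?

7700

The number of tablets must be a common multiple of 220 and 140, so a multiple of their LCM.
220 = 2^2 × 5 × 11
140 = 2^2 × 5 × 7
LCM(220, 140) = 2^2 × 5 × 7 × 11 = 1540.
Smallest multiple of 1540 that is ≥ 6460: ⌈6460/1540⌉ × 1540 = 5 × 1540 = 7700.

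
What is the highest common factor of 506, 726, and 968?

506 = 2 × 11 × 23
726 = 2 × 3 × 11^2
968 = 2^3 × 11^2
gcd(506, 726, 968) = 2 × 11 = 22.

22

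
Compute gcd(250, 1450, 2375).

25

250 = 2 × 5^3
1450 = 2 × 5^2 × 29
2375 = 5^3 × 19
gcd(250, 1450, 2375) = 5^2 = 25.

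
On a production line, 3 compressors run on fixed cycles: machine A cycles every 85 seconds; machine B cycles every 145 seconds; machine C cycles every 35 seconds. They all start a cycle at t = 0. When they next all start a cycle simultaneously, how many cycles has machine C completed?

They are all back at their starting positions together after one LCM of the periods.
85 = 5 × 17
145 = 5 × 29
35 = 5 × 7
LCM(85, 145, 35) = 5 × 7 × 17 × 29 = 17255.
Cycles for period 35: 17255 / 35 = 493.

493 cycles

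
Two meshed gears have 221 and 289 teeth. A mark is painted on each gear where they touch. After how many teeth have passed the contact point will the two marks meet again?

The first simultaneous occurrence is after LCM of the individual periods.
221 = 13 × 17
289 = 17^2
LCM(221, 289) = 13 × 17^2 = 3757.

3757 teeth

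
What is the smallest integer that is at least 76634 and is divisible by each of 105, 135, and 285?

89775

The integer must be a common multiple of 105, 135, and 285, so a multiple of their LCM.
105 = 3 × 5 × 7
135 = 3^3 × 5
285 = 3 × 5 × 19
LCM(105, 135, 285) = 3^3 × 5 × 7 × 19 = 17955.
Smallest multiple of 17955 that is ≥ 76634: ⌈76634/17955⌉ × 17955 = 5 × 17955 = 89775.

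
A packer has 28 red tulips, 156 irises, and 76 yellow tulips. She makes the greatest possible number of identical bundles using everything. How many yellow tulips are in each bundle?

19

Number of bundles = gcd(28, 156, 76).
28 = 2^2 × 7
156 = 2^2 × 3 × 13
76 = 2^2 × 19
gcd(28, 156, 76) = 2^2 = 4.
yellow tulips per bundle = 76 / 4 = 19.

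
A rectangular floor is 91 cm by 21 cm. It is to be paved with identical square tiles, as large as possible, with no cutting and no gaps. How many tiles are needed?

39

Tile side = gcd(91, 21).
91 = 7 × 13
21 = 3 × 7
gcd(91, 21) = 7.
Tiles: (91/7) × (21/7) = 13 × 3 = 39.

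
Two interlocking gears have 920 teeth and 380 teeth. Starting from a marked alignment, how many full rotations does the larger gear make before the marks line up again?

The first common completion time is the LCM of the periods.
920 = 2^3 × 5 × 23
380 = 2^2 × 5 × 19
LCM(920, 380) = 2^3 × 5 × 19 × 23 = 17480.
Rotations for period 920: 17480 / 920 = 19.

19 rotations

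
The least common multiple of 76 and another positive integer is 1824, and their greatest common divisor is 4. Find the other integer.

gcd × lcm = product of the two integers, so the other integer is (4 × 1824) / 76 = 96.

96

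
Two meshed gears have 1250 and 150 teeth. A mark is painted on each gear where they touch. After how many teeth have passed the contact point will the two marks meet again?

We need the least common multiple of the intervals.
1250 = 2 × 5^4
150 = 2 × 3 × 5^2
LCM(1250, 150) = 2 × 3 × 5^4 = 3750.

3750 teeth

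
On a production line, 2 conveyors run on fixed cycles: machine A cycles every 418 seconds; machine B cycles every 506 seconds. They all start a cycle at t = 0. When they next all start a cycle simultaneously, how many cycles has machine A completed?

The first common completion time is the LCM of the periods.
418 = 2 × 11 × 19
506 = 2 × 11 × 23
LCM(418, 506) = 2 × 11 × 19 × 23 = 9614.
Cycles for period 418: 9614 / 418 = 23.

23 cycles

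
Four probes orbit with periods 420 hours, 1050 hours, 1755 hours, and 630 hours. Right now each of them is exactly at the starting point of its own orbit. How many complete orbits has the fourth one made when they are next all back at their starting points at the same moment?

The first common completion time is the LCM of the periods.
420 = 2^2 × 3 × 5 × 7
1050 = 2 × 3 × 5^2 × 7
1755 = 3^3 × 5 × 13
630 = 2 × 3^2 × 5 × 7
LCM(420, 1050, 1755, 630) = 2^2 × 3^3 × 5^2 × 7 × 13 = 245700.
Orbits for period 630: 245700 / 630 = 390.

390 orbits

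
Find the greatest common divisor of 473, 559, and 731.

43

473 = 11 × 43
559 = 13 × 43
731 = 17 × 43
gcd(473, 559, 731) = 43.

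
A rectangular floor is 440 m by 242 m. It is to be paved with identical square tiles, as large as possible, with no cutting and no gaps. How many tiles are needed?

Tile side = gcd(440, 242).
440 = 2^3 × 5 × 11
242 = 2 × 11^2
gcd(440, 242) = 2 × 11 = 22.
Tiles: (440/22) × (242/22) = 20 × 11 = 220.

220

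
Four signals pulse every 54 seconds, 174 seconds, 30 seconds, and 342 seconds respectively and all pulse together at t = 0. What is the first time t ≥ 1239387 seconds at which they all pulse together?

1338930 seconds

Joint pulses occur at multiples of LCM(54, 174, 30, 342).
54 = 2 × 3^3
174 = 2 × 3 × 29
30 = 2 × 3 × 5
342 = 2 × 3^2 × 19
LCM(54, 174, 30, 342) = 2 × 3^3 × 5 × 19 × 29 = 148770.
Smallest multiple of 148770 that is ≥ 1239387: ⌈1239387/148770⌉ × 148770 = 9 × 148770 = 1338930.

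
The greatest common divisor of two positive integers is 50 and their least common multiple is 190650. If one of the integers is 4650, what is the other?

For two integers, gcd × lcm = product, so the other is (50 × 190650) / 4650 = 9532500 / 4650 = 2050.

2050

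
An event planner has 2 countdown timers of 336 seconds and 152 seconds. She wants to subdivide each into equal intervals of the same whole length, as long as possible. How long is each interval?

8 seconds

By the Euclidean algorithm:
336 = 2 × 152 + 32
152 = 4 × 32 + 24
32 = 1 × 24 + 8
24 = 3 × 8 + 0
gcd(336, 152) = 8.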